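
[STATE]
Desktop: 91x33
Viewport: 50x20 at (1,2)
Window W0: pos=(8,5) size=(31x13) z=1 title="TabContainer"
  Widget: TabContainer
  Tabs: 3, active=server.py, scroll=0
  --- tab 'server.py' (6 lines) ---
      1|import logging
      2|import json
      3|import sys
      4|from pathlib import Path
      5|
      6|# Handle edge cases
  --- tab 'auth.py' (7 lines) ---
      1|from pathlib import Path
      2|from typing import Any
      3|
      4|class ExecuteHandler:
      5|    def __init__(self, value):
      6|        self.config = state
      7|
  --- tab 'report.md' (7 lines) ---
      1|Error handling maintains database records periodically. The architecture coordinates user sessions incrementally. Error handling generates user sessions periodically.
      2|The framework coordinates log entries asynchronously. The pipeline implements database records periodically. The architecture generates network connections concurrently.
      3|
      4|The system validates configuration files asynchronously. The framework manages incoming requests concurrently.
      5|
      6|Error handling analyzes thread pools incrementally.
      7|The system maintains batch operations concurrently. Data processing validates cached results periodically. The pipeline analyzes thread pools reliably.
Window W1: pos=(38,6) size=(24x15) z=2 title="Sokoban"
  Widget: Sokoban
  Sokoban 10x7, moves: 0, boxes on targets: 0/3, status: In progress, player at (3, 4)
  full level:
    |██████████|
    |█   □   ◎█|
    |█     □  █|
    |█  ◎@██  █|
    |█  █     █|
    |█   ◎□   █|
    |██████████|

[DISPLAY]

                                                  
                                                  
                                                  
       ┏━━━━━━━━━━━━━━━━━━━━━━━━━━━━━┓            
       ┃ TabContainer                ┏━━━━━━━━━━━━
       ┠─────────────────────────────┃ Sokoban    
       ┃[server.py]│ auth.py │ report┠────────────
       ┃─────────────────────────────┃██████████  
       ┃import logging               ┃█   □   ◎█  
       ┃import json                  ┃█     □  █  
       ┃import sys                   ┃█  ◎@██  █  
       ┃from pathlib import Path     ┃█  █     █  
       ┃                             ┃█   ◎□   █  
       ┃# Handle edge cases          ┃██████████  
       ┃                             ┃Moves: 0  0/
       ┗━━━━━━━━━━━━━━━━━━━━━━━━━━━━━┃            
                                     ┃            
                                     ┃            
                                     ┗━━━━━━━━━━━━
                                                  


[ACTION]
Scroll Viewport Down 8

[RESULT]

       ┃import logging               ┃█   □   ◎█  
       ┃import json                  ┃█     □  █  
       ┃import sys                   ┃█  ◎@██  █  
       ┃from pathlib import Path     ┃█  █     █  
       ┃                             ┃█   ◎□   █  
       ┃# Handle edge cases          ┃██████████  
       ┃                             ┃Moves: 0  0/
       ┗━━━━━━━━━━━━━━━━━━━━━━━━━━━━━┃            
                                     ┃            
                                     ┃            
                                     ┗━━━━━━━━━━━━
                                                  
                                                  
                                                  
                                                  
                                                  
                                                  
                                                  
                                                  
                                                  


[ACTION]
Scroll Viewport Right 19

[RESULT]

ing               ┃█   □   ◎█            ┃        
                  ┃█     □  █            ┃        
                  ┃█  ◎@██  █            ┃        
b import Path     ┃█  █     █            ┃        
                  ┃█   ◎□   █            ┃        
ge cases          ┃██████████            ┃        
                  ┃Moves: 0  0/3         ┃        
━━━━━━━━━━━━━━━━━━┃                      ┃        
                  ┃                      ┃        
                  ┃                      ┃        
                  ┗━━━━━━━━━━━━━━━━━━━━━━┛        
                                                  
                                                  
                                                  
                                                  
                                                  
                                                  
                                                  
                                                  
                                                  


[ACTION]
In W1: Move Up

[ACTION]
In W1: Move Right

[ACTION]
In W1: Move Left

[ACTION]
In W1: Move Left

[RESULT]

ing               ┃█   □   ◎█            ┃        
                  ┃█  @  □  █            ┃        
                  ┃█  ◎ ██  █            ┃        
b import Path     ┃█  █     █            ┃        
                  ┃█   ◎□   █            ┃        
ge cases          ┃██████████            ┃        
                  ┃Moves: 4  0/3         ┃        
━━━━━━━━━━━━━━━━━━┃                      ┃        
                  ┃                      ┃        
                  ┃                      ┃        
                  ┗━━━━━━━━━━━━━━━━━━━━━━┛        
                                                  
                                                  
                                                  
                                                  
                                                  
                                                  
                                                  
                                                  
                                                  


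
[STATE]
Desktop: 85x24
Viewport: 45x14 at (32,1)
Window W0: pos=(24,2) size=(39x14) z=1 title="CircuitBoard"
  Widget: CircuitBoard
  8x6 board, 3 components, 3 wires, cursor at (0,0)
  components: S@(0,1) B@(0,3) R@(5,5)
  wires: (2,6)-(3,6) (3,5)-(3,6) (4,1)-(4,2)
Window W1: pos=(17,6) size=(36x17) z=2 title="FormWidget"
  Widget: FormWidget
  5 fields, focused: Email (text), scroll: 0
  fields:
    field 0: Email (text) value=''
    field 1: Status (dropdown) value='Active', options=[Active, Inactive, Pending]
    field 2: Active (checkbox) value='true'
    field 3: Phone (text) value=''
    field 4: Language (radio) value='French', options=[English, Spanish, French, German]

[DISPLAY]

                                             
━━━━━━━━━━━━━━━━━━━━━━━━━━━━━━┓              
tBoard                        ┃              
──────────────────────────────┨              
2 3 4 5 6 7                   ┃              
━━━━━━━━━━━━━━━━━━━━┓         ┃              
                    ┃         ┃              
────────────────────┨         ┃              
[                  ]┃         ┃              
[Active           ▼]┃·        ┃              
[x]                 ┃│        ┃              
[                  ]┃·        ┃              
( ) English  ( ) Spa┃         ┃              
                    ┃         ┃              


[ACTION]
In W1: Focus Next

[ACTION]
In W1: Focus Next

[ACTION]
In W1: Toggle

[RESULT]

                                             
━━━━━━━━━━━━━━━━━━━━━━━━━━━━━━┓              
tBoard                        ┃              
──────────────────────────────┨              
2 3 4 5 6 7                   ┃              
━━━━━━━━━━━━━━━━━━━━┓         ┃              
                    ┃         ┃              
────────────────────┨         ┃              
[                  ]┃         ┃              
[Active           ▼]┃·        ┃              
[ ]                 ┃│        ┃              
[                  ]┃·        ┃              
( ) English  ( ) Spa┃         ┃              
                    ┃         ┃              


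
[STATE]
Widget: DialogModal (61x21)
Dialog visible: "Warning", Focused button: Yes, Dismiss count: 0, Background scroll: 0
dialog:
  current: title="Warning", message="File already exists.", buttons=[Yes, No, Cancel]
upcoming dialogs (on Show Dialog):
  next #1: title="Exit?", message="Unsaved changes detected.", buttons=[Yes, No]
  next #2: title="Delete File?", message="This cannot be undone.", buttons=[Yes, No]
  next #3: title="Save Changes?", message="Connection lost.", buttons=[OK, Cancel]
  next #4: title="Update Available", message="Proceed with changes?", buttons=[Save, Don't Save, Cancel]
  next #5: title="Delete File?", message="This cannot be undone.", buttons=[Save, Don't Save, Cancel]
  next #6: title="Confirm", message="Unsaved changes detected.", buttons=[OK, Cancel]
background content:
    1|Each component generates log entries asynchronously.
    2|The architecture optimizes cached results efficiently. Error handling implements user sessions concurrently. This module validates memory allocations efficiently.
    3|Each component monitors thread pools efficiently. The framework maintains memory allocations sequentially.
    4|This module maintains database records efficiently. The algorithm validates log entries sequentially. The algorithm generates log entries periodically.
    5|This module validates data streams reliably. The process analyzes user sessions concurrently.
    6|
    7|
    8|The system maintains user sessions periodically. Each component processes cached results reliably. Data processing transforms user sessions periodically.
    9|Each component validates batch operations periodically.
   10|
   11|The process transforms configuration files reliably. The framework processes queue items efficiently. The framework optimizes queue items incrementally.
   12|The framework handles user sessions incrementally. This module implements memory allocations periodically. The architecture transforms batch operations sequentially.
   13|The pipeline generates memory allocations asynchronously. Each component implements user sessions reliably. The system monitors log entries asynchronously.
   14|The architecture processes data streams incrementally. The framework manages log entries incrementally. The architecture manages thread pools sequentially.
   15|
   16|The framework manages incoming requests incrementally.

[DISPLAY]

Each component generates log entries asynchronously.         
The architecture optimizes cached results efficiently. Error 
Each component monitors thread pools efficiently. The framewo
This module maintains database records efficiently. The algor
This module validates data streams reliably. The process anal
                                                             
                                                             
The system maintains user sessions periodically. Each compone
Each component val┌──────────────────────┐periodically.      
                  │       Warning        │                   
The process transf│ File already exists. │ reliably. The fram
The framework hand│ [Yes]  No   Cancel   │entally. This modul
The pipeline gener└──────────────────────┘asynchronously. Eac
The architecture processes data streams incrementally. The fr
                                                             
The framework manages incoming requests incrementally.       
                                                             
                                                             
                                                             
                                                             
                                                             


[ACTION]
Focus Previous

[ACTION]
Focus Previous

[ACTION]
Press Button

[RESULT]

Each component generates log entries asynchronously.         
The architecture optimizes cached results efficiently. Error 
Each component monitors thread pools efficiently. The framewo
This module maintains database records efficiently. The algor
This module validates data streams reliably. The process anal
                                                             
                                                             
The system maintains user sessions periodically. Each compone
Each component validates batch operations periodically.      
                                                             
The process transforms configuration files reliably. The fram
The framework handles user sessions incrementally. This modul
The pipeline generates memory allocations asynchronously. Eac
The architecture processes data streams incrementally. The fr
                                                             
The framework manages incoming requests incrementally.       
                                                             
                                                             
                                                             
                                                             
                                                             


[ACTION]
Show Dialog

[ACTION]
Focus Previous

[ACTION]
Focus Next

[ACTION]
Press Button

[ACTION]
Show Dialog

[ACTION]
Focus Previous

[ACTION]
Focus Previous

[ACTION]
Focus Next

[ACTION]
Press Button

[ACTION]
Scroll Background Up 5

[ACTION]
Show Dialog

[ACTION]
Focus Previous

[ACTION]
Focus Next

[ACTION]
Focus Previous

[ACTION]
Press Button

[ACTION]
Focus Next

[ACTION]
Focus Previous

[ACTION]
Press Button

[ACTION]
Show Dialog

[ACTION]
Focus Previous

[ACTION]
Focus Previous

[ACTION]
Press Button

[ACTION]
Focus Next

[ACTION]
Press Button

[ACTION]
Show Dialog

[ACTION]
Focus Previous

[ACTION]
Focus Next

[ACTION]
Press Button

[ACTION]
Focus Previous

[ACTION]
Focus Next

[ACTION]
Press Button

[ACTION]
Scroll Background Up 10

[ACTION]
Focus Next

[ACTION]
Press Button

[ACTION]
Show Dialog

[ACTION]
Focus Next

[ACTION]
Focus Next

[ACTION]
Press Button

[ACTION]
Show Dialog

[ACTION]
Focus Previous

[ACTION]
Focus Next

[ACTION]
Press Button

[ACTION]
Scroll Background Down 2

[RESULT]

Each component monitors thread pools efficiently. The framewo
This module maintains database records efficiently. The algor
This module validates data streams reliably. The process anal
                                                             
                                                             
The system maintains user sessions periodically. Each compone
Each component validates batch operations periodically.      
                                                             
The process transforms configuration files reliably. The fram
The framework handles user sessions incrementally. This modul
The pipeline generates memory allocations asynchronously. Eac
The architecture processes data streams incrementally. The fr
                                                             
The framework manages incoming requests incrementally.       
                                                             
                                                             
                                                             
                                                             
                                                             
                                                             
                                                             


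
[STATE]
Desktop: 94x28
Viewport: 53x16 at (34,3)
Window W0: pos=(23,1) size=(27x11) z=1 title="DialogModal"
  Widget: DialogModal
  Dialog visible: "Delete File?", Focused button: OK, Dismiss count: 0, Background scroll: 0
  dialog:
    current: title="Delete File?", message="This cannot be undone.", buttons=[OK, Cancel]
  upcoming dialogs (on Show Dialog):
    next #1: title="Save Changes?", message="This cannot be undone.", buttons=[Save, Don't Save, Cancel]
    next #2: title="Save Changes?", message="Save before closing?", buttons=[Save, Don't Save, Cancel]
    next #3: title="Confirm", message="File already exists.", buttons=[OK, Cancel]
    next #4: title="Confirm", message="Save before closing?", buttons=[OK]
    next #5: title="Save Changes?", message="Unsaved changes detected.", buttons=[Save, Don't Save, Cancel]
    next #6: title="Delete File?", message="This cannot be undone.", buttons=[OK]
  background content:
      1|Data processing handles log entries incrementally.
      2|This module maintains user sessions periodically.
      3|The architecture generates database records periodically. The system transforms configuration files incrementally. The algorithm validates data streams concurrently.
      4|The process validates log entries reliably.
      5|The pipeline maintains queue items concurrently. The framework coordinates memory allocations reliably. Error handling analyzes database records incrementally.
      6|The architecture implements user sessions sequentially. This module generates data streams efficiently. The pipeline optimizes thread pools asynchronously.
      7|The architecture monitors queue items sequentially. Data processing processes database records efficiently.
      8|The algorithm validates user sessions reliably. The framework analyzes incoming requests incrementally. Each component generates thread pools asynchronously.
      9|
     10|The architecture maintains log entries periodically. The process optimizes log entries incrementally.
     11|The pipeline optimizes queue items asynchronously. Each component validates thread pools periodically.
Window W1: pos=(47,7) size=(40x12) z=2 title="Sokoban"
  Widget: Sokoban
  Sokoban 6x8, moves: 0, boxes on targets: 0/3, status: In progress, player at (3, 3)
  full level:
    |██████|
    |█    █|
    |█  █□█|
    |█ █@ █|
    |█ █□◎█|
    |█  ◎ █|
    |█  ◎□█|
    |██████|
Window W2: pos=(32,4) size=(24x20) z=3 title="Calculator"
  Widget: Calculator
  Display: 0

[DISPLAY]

───────────────┨                                     
━━━━━━━━━━━━━━━━━━━━━┓                               
Calculator           ┃                               
─────────────────────┨                               
                    0┃━━━━━━━━━━━━━━━━━━━━━━━━━━━━━━┓
───┬───┬───┬───┐     ┃                              ┃
 7 │ 8 │ 9 │ ÷ │     ┃──────────────────────────────┨
───┼───┼───┼───┤     ┃                              ┃
 4 │ 5 │ 6 │ × │     ┃                              ┃
───┼───┼───┼───┤     ┃                              ┃
 1 │ 2 │ 3 │ - │     ┃                              ┃
───┼───┼───┼───┤     ┃                              ┃
 0 │ . │ = │ + │     ┃                              ┃
───┼───┼───┼───┤     ┃                              ┃
 C │ MC│ MR│ M+│     ┃                              ┃
───┴───┴───┴───┘     ┃━━━━━━━━━━━━━━━━━━━━━━━━━━━━━━┛


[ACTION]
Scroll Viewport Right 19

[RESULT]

────────┨                                            
━━━━━━━━━━━━━━┓                                      
tor           ┃                                      
──────────────┨                                      
             0┃━━━━━━━━━━━━━━━━━━━━━━━━━━━━━━┓       
┬───┬───┐     ┃                              ┃       
│ 9 │ ÷ │     ┃──────────────────────────────┨       
┼───┼───┤     ┃                              ┃       
│ 6 │ × │     ┃                              ┃       
┼───┼───┤     ┃                              ┃       
│ 3 │ - │     ┃                              ┃       
┼───┼───┤     ┃                              ┃       
│ = │ + │     ┃                              ┃       
┼───┼───┤     ┃                              ┃       
│ MR│ M+│     ┃                              ┃       
┴───┴───┘     ┃━━━━━━━━━━━━━━━━━━━━━━━━━━━━━━┛       


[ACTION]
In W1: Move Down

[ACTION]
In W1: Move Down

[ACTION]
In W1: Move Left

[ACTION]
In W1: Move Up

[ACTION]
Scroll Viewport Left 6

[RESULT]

──────────────┨                                      
━━━━━━━━━━━━━━━━━━━━┓                                
alculator           ┃                                
────────────────────┨                                
                   0┃━━━━━━━━━━━━━━━━━━━━━━━━━━━━━━┓ 
──┬───┬───┬───┐     ┃                              ┃ 
7 │ 8 │ 9 │ ÷ │     ┃──────────────────────────────┨ 
──┼───┼───┼───┤     ┃                              ┃ 
4 │ 5 │ 6 │ × │     ┃                              ┃ 
──┼───┼───┼───┤     ┃                              ┃ 
1 │ 2 │ 3 │ - │     ┃                              ┃ 
──┼───┼───┼───┤     ┃                              ┃ 
0 │ . │ = │ + │     ┃                              ┃ 
──┼───┼───┼───┤     ┃                              ┃ 
C │ MC│ MR│ M+│     ┃                              ┃ 
──┴───┴───┴───┘     ┃━━━━━━━━━━━━━━━━━━━━━━━━━━━━━━┛ 


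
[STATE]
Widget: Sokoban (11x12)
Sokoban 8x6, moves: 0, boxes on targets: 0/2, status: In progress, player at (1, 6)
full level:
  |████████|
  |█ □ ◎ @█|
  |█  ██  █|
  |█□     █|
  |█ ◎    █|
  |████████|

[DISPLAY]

████████   
█ □ ◎ @█   
█  ██  █   
█□     █   
█ ◎    █   
████████   
Moves: 0  0
           
           
           
           
           


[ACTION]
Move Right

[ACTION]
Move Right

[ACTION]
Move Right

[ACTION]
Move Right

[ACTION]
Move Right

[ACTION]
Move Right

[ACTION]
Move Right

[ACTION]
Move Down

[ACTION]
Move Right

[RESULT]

████████   
█ □ ◎  █   
█  ██ @█   
█□     █   
█ ◎    █   
████████   
Moves: 1  0
           
           
           
           
           


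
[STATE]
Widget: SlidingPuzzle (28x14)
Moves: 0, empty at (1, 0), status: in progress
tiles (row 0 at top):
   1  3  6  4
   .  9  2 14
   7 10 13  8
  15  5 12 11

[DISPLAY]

┌────┬────┬────┬────┐       
│  1 │  3 │  6 │  4 │       
├────┼────┼────┼────┤       
│    │  9 │  2 │ 14 │       
├────┼────┼────┼────┤       
│  7 │ 10 │ 13 │  8 │       
├────┼────┼────┼────┤       
│ 15 │  5 │ 12 │ 11 │       
└────┴────┴────┴────┘       
Moves: 0                    
                            
                            
                            
                            


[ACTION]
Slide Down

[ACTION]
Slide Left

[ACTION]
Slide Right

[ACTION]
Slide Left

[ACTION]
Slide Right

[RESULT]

┌────┬────┬────┬────┐       
│    │  3 │  6 │  4 │       
├────┼────┼────┼────┤       
│  1 │  9 │  2 │ 14 │       
├────┼────┼────┼────┤       
│  7 │ 10 │ 13 │  8 │       
├────┼────┼────┼────┤       
│ 15 │  5 │ 12 │ 11 │       
└────┴────┴────┴────┘       
Moves: 5                    
                            
                            
                            
                            


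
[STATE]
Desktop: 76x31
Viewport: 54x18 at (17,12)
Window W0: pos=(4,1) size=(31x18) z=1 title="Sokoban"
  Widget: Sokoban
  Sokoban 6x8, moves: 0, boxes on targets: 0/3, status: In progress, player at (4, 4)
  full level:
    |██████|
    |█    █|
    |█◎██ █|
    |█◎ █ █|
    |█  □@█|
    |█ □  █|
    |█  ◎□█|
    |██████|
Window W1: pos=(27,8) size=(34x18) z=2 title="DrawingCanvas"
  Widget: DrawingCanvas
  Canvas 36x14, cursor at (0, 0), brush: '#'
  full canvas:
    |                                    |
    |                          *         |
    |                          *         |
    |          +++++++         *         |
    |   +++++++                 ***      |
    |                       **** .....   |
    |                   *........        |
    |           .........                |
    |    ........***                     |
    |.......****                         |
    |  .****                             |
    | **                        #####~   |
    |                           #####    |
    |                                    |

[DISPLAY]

3         ┃                          *     ┃          
          ┃                          *     ┃          
          ┃          +++++++         *     ┃          
          ┃   +++++++                 ***  ┃          
          ┃                       **** ....┃          
          ┃                   *........    ┃          
━━━━━━━━━━┃           .........            ┃          
          ┃    ........***                 ┃          
          ┃.......****                     ┃          
          ┃  .****                         ┃          
          ┃ **                        #####┃          
          ┃                           #####┃          
          ┃                                ┃          
          ┗━━━━━━━━━━━━━━━━━━━━━━━━━━━━━━━━┛          
                                                      
                                                      
                                                      
                                                      


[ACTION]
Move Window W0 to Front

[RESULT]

3                ┃                   *     ┃          
                 ┃                   *     ┃          
                 ┃   +++++++         *     ┃          
                 ┃+++                 ***  ┃          
                 ┃                **** ....┃          
                 ┃            *........    ┃          
━━━━━━━━━━━━━━━━━┛    .........            ┃          
          ┃    ........***                 ┃          
          ┃.......****                     ┃          
          ┃  .****                         ┃          
          ┃ **                        #####┃          
          ┃                           #####┃          
          ┃                                ┃          
          ┗━━━━━━━━━━━━━━━━━━━━━━━━━━━━━━━━┛          
                                                      
                                                      
                                                      
                                                      


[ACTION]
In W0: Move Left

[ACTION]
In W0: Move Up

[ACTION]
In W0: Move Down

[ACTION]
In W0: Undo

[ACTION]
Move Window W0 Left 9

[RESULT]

             ┃                       *     ┃          
             ┃                       *     ┃          
             ┃       +++++++         *     ┃          
             ┃+++++++                 ***  ┃          
             ┃                    **** ....┃          
             ┃                *........    ┃          
━━━━━━━━━━━━━┛        .........            ┃          
          ┃    ........***                 ┃          
          ┃.......****                     ┃          
          ┃  .****                         ┃          
          ┃ **                        #####┃          
          ┃                           #####┃          
          ┃                                ┃          
          ┗━━━━━━━━━━━━━━━━━━━━━━━━━━━━━━━━┛          
                                                      
                                                      
                                                      
                                                      


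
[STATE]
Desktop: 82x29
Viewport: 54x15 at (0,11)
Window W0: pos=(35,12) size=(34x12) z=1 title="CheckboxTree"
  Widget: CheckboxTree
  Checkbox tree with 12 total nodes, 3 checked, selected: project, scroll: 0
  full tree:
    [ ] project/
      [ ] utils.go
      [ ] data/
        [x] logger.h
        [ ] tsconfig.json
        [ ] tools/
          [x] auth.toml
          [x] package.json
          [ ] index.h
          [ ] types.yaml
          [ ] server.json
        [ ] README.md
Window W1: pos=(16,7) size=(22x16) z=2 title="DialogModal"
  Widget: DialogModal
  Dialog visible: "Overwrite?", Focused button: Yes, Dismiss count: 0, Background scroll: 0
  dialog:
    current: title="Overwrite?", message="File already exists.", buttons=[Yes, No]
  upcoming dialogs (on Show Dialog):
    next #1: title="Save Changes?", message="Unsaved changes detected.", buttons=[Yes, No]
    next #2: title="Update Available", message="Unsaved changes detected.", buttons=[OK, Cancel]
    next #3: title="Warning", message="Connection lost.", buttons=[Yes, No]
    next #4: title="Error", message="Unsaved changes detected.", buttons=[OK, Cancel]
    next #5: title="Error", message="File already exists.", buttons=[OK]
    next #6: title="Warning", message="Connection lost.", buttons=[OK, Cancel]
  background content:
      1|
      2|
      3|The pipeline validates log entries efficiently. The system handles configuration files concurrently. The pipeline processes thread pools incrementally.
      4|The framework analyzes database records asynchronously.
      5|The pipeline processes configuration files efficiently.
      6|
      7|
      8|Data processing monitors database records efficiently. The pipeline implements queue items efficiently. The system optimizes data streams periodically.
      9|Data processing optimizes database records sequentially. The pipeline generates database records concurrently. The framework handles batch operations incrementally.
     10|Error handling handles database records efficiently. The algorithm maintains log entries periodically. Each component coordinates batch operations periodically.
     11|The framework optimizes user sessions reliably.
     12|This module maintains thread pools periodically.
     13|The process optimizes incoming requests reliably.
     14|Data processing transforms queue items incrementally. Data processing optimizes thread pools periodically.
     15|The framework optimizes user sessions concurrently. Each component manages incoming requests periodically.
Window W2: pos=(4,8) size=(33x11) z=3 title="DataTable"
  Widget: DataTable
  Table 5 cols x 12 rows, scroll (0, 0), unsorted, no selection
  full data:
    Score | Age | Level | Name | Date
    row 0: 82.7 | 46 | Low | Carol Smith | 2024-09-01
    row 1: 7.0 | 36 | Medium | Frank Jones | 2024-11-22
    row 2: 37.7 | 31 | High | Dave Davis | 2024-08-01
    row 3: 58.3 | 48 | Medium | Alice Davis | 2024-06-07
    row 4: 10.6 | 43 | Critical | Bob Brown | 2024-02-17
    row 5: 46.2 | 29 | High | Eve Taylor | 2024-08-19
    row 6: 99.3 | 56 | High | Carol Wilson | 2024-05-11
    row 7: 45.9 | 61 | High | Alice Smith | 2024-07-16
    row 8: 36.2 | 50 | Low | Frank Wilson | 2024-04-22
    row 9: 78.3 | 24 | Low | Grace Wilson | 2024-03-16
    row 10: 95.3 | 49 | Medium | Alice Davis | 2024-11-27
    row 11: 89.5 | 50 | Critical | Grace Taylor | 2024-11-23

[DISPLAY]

    ┃Score│Age│Level   │Name        ┃┃                
    ┃─────┼───┼────────┼────────────┃┃━━━━━━━━━━━━━━━━
    ┃82.7 │46 │Low     │Carol Smith ┃┃heckboxTree     
    ┃7.0  │36 │Medium  │Frank Jones ┃┃────────────────
    ┃37.7 │31 │High    │Dave Davis  ┃┃-] project/     
    ┃58.3 │48 │Medium  │Alice Davis ┃┃ [ ] utils.go   
    ┃10.6 │43 │Critical│Bob Brown   ┃┃ [-] data/      
    ┗━━━━━━━━━━━━━━━━━━━━━━━━━━━━━━━┛┃   [x] logger.h 
                ┃Error handling handl┃   [ ] tsconfig.
                ┃The framework optimi┃   [-] tools/   
                ┃This module maintain┃     [x] auth.to
                ┗━━━━━━━━━━━━━━━━━━━━┛     [x] package
                                   ┗━━━━━━━━━━━━━━━━━━
                                                      
                                                      


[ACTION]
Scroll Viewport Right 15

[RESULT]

Level   │Name        ┃┃                               
────────┼────────────┃┃━━━━━━━━━━━━━━━━━━━━━━━━━━━━━━┓
Low     │Carol Smith ┃┃heckboxTree                   ┃
Medium  │Frank Jones ┃┃──────────────────────────────┨
High    │Dave Davis  ┃┃-] project/                   ┃
Medium  │Alice Davis ┃┃ [ ] utils.go                 ┃
Critical│Bob Brown   ┃┃ [-] data/                    ┃
━━━━━━━━━━━━━━━━━━━━━┛┃   [x] logger.h               ┃
 ┃Error handling handl┃   [ ] tsconfig.json          ┃
 ┃The framework optimi┃   [-] tools/                 ┃
 ┃This module maintain┃     [x] auth.toml            ┃
 ┗━━━━━━━━━━━━━━━━━━━━┛     [x] package.json         ┃
                    ┗━━━━━━━━━━━━━━━━━━━━━━━━━━━━━━━━┛
                                                      
                                                      


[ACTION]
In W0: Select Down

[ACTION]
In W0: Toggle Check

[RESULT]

Level   │Name        ┃┃                               
────────┼────────────┃┃━━━━━━━━━━━━━━━━━━━━━━━━━━━━━━┓
Low     │Carol Smith ┃┃heckboxTree                   ┃
Medium  │Frank Jones ┃┃──────────────────────────────┨
High    │Dave Davis  ┃┃-] project/                   ┃
Medium  │Alice Davis ┃┃ [x] utils.go                 ┃
Critical│Bob Brown   ┃┃ [-] data/                    ┃
━━━━━━━━━━━━━━━━━━━━━┛┃   [x] logger.h               ┃
 ┃Error handling handl┃   [ ] tsconfig.json          ┃
 ┃The framework optimi┃   [-] tools/                 ┃
 ┃This module maintain┃     [x] auth.toml            ┃
 ┗━━━━━━━━━━━━━━━━━━━━┛     [x] package.json         ┃
                    ┗━━━━━━━━━━━━━━━━━━━━━━━━━━━━━━━━┛
                                                      
                                                      


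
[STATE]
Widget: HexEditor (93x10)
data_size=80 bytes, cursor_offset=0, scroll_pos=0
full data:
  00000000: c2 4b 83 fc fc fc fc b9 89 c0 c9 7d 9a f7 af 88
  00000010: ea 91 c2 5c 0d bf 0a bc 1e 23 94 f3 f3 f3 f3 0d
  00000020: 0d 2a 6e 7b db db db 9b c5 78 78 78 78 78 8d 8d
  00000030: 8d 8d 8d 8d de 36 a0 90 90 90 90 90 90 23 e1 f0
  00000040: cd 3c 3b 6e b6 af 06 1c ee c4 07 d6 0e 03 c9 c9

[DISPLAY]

00000000  C2 4b 83 fc fc fc fc b9  89 c0 c9 7d 9a f7 af 88  |.K.........}....|               
00000010  ea 91 c2 5c 0d bf 0a bc  1e 23 94 f3 f3 f3 f3 0d  |...\.....#......|               
00000020  0d 2a 6e 7b db db db 9b  c5 78 78 78 78 78 8d 8d  |.*n{.....xxxxx..|               
00000030  8d 8d 8d 8d de 36 a0 90  90 90 90 90 90 23 e1 f0  |.....6.......#..|               
00000040  cd 3c 3b 6e b6 af 06 1c  ee c4 07 d6 0e 03 c9 c9  |.<;n............|               
                                                                                             
                                                                                             
                                                                                             
                                                                                             
                                                                                             


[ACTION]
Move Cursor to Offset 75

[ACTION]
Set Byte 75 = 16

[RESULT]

00000000  c2 4b 83 fc fc fc fc b9  89 c0 c9 7d 9a f7 af 88  |.K.........}....|               
00000010  ea 91 c2 5c 0d bf 0a bc  1e 23 94 f3 f3 f3 f3 0d  |...\.....#......|               
00000020  0d 2a 6e 7b db db db 9b  c5 78 78 78 78 78 8d 8d  |.*n{.....xxxxx..|               
00000030  8d 8d 8d 8d de 36 a0 90  90 90 90 90 90 23 e1 f0  |.....6.......#..|               
00000040  cd 3c 3b 6e b6 af 06 1c  ee c4 07 16 0e 03 c9 c9  |.<;n............|               
                                                                                             
                                                                                             
                                                                                             
                                                                                             
                                                                                             


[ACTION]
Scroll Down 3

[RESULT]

00000030  8d 8d 8d 8d de 36 a0 90  90 90 90 90 90 23 e1 f0  |.....6.......#..|               
00000040  cd 3c 3b 6e b6 af 06 1c  ee c4 07 16 0e 03 c9 c9  |.<;n............|               
                                                                                             
                                                                                             
                                                                                             
                                                                                             
                                                                                             
                                                                                             
                                                                                             
                                                                                             
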